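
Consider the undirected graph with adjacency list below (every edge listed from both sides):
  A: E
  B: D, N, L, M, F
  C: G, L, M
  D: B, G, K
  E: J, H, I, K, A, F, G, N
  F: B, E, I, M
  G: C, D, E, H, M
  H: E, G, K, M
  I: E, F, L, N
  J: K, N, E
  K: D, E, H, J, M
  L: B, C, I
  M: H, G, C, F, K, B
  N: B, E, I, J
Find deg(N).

4

Neighbors of N: B, E, I, J.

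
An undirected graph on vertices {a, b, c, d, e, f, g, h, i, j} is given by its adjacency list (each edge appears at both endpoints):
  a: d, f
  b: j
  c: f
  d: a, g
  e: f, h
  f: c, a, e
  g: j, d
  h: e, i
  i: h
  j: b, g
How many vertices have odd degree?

Degrees: a:2, b:1, c:1, d:2, e:2, f:3, g:2, h:2, i:1, j:2
Odd-degree vertices: b, c, f, i.

4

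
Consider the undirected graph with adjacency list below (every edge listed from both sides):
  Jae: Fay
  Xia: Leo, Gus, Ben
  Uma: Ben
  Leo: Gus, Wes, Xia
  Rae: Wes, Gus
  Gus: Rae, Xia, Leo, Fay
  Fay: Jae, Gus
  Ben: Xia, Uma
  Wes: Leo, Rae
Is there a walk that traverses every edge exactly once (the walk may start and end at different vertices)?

No

Degrees: Jae:1, Xia:3, Uma:1, Leo:3, Rae:2, Gus:4, Fay:2, Ben:2, Wes:2
Odd-degree vertices: Jae, Xia, Uma, Leo (4 total).
An Eulerian trail requires 0 or 2 odd-degree vertices; here there are 4.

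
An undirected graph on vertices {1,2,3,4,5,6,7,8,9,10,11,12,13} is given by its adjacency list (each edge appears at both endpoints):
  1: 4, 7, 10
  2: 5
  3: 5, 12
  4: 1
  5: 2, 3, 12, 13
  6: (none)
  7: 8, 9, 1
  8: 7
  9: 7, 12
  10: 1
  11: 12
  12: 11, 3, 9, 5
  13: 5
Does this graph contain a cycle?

Yes

The graph has 13 vertices, 12 edges, and 2 connected components.
One cycle is 12-5-3-12.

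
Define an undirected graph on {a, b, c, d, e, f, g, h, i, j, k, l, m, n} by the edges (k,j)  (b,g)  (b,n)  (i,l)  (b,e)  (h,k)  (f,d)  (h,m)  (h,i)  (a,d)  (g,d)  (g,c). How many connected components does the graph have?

2

Component: {h, i, j, k, l, m}
Component: {a, b, c, d, e, f, g, n}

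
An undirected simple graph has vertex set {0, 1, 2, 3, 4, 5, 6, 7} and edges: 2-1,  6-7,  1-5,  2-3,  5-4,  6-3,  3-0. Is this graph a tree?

The graph has 8 vertices and 7 edges.
Connected and |E| = |V| - 1, which characterizes a tree.

Yes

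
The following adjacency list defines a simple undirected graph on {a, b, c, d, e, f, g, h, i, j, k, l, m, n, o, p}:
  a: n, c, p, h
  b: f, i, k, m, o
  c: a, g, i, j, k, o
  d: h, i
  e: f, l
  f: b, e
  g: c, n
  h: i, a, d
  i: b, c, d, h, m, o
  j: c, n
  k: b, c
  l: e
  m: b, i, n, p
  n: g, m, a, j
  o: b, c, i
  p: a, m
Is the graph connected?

Starting from a and exploring outward reaches every vertex (a, n, h, p, c, m, j, g, i, d, o, k, b, f, e, l); the graph is connected.

Yes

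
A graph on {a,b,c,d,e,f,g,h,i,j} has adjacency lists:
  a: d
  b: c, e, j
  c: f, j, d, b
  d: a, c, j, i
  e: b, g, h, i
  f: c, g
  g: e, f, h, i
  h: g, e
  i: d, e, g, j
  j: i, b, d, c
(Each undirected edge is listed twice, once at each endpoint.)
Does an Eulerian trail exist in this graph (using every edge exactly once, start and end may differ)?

Yes

Degrees: a:1, b:3, c:4, d:4, e:4, f:2, g:4, h:2, i:4, j:4
Odd-degree vertices: a, b (2 total).
With 2 odd-degree vertices and all edges in one connected piece, an Eulerian trail exists (from a to b).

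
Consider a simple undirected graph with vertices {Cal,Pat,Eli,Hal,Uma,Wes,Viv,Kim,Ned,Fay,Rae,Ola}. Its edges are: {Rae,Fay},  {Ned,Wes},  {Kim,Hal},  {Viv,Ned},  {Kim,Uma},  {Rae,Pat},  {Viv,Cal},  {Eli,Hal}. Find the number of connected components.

4

Component: {Ola}
Component: {Pat, Fay, Rae}
Component: {Cal, Wes, Viv, Ned}
Component: {Eli, Hal, Uma, Kim}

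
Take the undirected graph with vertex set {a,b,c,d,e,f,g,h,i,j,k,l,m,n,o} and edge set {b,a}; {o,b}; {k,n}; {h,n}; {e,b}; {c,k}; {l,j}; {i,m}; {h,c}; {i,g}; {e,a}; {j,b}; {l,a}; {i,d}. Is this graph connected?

No

Component: {f}
Component: {c, h, k, n}
Component: {d, g, i, m}
Component: {a, b, e, j, l, o}
There are 4 separate components, so the graph is not connected.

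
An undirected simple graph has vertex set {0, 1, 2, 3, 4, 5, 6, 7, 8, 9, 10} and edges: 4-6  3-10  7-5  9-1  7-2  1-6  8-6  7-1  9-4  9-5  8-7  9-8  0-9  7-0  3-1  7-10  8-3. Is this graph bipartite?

Partition the vertices as {3, 6, 7, 9} vs {0, 1, 2, 4, 5, 8, 10}. Each listed edge has one endpoint in each part, so the graph is bipartite.

Yes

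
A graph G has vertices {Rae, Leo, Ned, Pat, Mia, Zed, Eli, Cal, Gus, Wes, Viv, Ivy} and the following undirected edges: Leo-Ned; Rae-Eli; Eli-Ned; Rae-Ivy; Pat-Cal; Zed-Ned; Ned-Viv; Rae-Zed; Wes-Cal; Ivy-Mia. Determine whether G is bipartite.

Yes

A valid 2-coloring puts {Leo, Zed, Eli, Cal, Gus, Viv, Ivy} on one side and {Rae, Ned, Pat, Mia, Wes} on the other; every edge crosses between the two sides.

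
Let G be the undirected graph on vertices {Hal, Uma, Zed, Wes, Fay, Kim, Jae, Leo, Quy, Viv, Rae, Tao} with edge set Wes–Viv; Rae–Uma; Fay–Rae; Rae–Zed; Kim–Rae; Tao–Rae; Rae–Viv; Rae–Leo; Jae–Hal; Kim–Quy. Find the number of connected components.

2

Component: {Hal, Jae}
Component: {Uma, Zed, Wes, Fay, Kim, Leo, Quy, Viv, Rae, Tao}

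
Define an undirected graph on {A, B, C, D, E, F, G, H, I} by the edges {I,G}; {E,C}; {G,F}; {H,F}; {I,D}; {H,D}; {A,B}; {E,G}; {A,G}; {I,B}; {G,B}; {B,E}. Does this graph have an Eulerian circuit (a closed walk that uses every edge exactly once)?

Degrees: A:2, B:4, C:1, D:2, E:3, F:2, G:5, H:2, I:3
C, E, G, I have odd degree; an Eulerian circuit needs every degree to be even, so none exists.

No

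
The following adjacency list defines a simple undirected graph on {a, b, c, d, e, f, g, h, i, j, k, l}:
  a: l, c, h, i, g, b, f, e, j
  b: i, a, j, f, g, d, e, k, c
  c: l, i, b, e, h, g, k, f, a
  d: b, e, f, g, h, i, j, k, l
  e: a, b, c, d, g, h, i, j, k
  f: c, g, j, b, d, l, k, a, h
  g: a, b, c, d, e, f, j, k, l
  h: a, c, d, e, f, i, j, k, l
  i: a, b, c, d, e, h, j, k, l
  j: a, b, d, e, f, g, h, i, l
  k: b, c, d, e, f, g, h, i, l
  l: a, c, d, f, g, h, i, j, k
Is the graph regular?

Yes

Degrees: a:9, b:9, c:9, d:9, e:9, f:9, g:9, h:9, i:9, j:9, k:9, l:9
Every vertex has degree 9, so the graph is 9-regular.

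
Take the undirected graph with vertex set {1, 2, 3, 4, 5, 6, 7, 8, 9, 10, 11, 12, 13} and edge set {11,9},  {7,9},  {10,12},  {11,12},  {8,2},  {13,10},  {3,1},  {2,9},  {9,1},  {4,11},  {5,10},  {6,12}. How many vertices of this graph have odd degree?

10

Degrees: 1:2, 2:2, 3:1, 4:1, 5:1, 6:1, 7:1, 8:1, 9:4, 10:3, 11:3, 12:3, 13:1
Odd-degree vertices: 3, 4, 5, 6, 7, 8, 10, 11, 12, 13.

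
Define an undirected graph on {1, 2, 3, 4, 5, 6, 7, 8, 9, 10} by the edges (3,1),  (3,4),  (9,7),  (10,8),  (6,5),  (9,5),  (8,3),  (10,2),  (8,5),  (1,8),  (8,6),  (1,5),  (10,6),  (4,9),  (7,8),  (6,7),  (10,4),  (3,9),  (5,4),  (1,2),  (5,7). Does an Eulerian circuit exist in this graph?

Yes

Degrees: 1:4, 2:2, 3:4, 4:4, 5:6, 6:4, 7:4, 8:6, 9:4, 10:4
All degrees are even and the non-isolated vertices are connected — an Eulerian circuit exists.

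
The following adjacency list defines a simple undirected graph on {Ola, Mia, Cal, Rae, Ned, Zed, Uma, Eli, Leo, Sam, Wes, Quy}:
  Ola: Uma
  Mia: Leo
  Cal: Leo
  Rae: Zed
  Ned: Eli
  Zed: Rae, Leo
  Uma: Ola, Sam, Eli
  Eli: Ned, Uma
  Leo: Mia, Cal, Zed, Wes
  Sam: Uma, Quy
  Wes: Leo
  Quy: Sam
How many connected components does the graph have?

2

Component: {Ola, Ned, Uma, Eli, Sam, Quy}
Component: {Mia, Cal, Rae, Zed, Leo, Wes}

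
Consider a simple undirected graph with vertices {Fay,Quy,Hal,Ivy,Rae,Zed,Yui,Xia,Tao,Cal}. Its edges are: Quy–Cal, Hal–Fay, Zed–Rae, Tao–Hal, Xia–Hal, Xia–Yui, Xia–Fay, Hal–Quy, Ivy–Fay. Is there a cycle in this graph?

|V| = 10, |E| = 9, number of components = 2.
Since 9 > 10 - 2, a cycle must exist; for instance Fay-Hal-Xia-Fay.

Yes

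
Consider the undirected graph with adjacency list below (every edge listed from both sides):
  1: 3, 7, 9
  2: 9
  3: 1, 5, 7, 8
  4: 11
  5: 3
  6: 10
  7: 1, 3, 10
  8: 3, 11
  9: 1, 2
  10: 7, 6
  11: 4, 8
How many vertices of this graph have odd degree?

Degrees: 1:3, 2:1, 3:4, 4:1, 5:1, 6:1, 7:3, 8:2, 9:2, 10:2, 11:2
Odd-degree vertices: 1, 2, 4, 5, 6, 7.

6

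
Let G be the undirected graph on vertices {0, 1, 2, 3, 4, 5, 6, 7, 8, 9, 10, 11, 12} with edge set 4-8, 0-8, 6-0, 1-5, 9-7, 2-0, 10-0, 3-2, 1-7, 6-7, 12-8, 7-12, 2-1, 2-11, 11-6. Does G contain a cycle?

Yes

The graph has 13 vertices, 15 edges, and 1 connected component.
Since 15 > 13 - 1, a cycle must exist; for instance 0-2-1-7-6-0.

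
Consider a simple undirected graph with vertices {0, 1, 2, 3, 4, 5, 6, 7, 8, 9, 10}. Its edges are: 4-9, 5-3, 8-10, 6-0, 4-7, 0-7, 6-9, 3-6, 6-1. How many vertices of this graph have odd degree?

Degrees: 0:2, 1:1, 2:0, 3:2, 4:2, 5:1, 6:4, 7:2, 8:1, 9:2, 10:1
Odd-degree vertices: 1, 5, 8, 10.

4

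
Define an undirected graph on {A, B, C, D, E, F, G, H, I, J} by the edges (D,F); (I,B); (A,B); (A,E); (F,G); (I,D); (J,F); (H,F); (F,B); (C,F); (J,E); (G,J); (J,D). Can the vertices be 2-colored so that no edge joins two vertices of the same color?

No

The cycle G-F-J-G has length 3, which is odd, so the graph is not bipartite.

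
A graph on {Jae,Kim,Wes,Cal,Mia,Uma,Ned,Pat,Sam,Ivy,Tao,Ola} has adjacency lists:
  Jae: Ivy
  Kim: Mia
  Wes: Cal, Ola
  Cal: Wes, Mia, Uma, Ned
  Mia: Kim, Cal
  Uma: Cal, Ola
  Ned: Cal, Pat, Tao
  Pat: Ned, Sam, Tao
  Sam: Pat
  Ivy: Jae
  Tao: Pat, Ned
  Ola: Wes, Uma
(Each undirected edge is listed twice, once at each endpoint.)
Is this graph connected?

Component: {Jae, Ivy}
Component: {Kim, Wes, Cal, Mia, Uma, Ned, Pat, Sam, Tao, Ola}
No edge joins these 2 groups, so the graph is disconnected.

No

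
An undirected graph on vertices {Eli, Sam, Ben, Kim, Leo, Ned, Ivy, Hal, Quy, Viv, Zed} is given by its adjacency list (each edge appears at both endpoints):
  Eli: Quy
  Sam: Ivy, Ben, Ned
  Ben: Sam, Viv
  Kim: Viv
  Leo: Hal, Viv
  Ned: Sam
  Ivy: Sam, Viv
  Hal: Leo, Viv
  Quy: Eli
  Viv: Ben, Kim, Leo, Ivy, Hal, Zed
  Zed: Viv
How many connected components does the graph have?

Component: {Eli, Quy}
Component: {Sam, Ben, Kim, Leo, Ned, Ivy, Hal, Viv, Zed}

2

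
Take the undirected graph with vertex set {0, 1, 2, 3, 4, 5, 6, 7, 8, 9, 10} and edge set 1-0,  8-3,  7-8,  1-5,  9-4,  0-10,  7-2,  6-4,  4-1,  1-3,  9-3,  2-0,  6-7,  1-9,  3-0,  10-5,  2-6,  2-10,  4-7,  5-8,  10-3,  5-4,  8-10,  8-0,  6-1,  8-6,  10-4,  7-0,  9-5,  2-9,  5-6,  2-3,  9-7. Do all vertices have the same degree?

Degrees: 0:6, 1:6, 2:6, 3:6, 4:6, 5:6, 6:6, 7:6, 8:6, 9:6, 10:6
Every vertex has degree 6, so the graph is 6-regular.

Yes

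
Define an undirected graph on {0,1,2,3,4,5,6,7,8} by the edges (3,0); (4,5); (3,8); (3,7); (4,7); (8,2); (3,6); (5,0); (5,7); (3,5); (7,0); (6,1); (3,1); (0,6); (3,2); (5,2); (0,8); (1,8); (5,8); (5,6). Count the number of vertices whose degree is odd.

Degrees: 0:5, 1:3, 2:3, 3:7, 4:2, 5:7, 6:4, 7:4, 8:5
Odd-degree vertices: 0, 1, 2, 3, 5, 8.

6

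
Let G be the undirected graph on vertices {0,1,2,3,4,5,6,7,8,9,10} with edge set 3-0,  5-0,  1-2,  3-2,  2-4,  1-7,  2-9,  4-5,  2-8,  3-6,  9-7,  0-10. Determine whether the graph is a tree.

|V| = 11, |E| = 12.
A tree on 11 vertices has exactly 10 edges; this graph has 12, so it contains a cycle and is not a tree.

No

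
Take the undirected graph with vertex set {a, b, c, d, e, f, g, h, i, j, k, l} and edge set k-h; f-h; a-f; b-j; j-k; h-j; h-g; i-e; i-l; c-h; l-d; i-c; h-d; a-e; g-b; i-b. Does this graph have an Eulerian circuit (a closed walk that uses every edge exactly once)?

No

Degrees: a:2, b:3, c:2, d:2, e:2, f:2, g:2, h:6, i:4, j:3, k:2, l:2
Vertices with odd degree: b, j. An Eulerian circuit requires all degrees even.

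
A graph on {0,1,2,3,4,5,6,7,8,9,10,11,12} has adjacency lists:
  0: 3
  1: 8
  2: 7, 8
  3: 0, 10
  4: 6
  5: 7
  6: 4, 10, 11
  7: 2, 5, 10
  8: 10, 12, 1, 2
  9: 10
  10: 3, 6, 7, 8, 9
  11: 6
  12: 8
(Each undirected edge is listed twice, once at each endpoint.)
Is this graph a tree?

The graph has 13 vertices and 13 edges.
Connected but with 13 > 12 edges, so it has a cycle and is not a tree.

No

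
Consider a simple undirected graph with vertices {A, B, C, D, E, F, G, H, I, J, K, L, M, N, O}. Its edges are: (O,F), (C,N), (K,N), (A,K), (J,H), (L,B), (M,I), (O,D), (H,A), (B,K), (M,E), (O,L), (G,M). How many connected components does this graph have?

2

Component: {E, G, I, M}
Component: {A, B, C, D, F, H, J, K, L, N, O}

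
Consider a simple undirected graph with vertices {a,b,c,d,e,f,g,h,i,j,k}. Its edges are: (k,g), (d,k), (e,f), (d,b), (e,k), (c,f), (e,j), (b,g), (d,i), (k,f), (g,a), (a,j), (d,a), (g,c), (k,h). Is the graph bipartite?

The cycle f-e-k-f has length 3, which is odd, so the graph is not bipartite.

No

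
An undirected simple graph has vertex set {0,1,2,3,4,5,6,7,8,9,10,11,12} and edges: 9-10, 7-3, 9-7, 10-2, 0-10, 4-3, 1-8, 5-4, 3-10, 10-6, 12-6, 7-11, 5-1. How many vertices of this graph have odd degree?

Degrees: 0:1, 1:2, 2:1, 3:3, 4:2, 5:2, 6:2, 7:3, 8:1, 9:2, 10:5, 11:1, 12:1
Odd-degree vertices: 0, 2, 3, 7, 8, 10, 11, 12.

8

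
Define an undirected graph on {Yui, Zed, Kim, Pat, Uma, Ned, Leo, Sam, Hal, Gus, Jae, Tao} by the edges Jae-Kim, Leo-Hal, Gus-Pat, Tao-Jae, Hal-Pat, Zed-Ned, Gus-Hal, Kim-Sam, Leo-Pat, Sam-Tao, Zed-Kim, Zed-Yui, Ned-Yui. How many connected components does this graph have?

Component: {Uma}
Component: {Pat, Leo, Hal, Gus}
Component: {Yui, Zed, Kim, Ned, Sam, Jae, Tao}

3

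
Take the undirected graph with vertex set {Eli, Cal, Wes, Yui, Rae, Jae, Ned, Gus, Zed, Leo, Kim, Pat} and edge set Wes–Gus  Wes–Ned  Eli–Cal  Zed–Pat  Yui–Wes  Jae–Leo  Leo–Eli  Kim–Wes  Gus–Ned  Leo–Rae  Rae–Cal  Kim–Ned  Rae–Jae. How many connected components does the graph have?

Component: {Zed, Pat}
Component: {Eli, Cal, Rae, Jae, Leo}
Component: {Wes, Yui, Ned, Gus, Kim}

3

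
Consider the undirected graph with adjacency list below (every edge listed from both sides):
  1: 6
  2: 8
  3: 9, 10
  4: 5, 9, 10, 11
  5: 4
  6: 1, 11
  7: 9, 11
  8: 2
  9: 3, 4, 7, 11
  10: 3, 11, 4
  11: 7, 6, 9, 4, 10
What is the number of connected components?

2

Component: {2, 8}
Component: {1, 3, 4, 5, 6, 7, 9, 10, 11}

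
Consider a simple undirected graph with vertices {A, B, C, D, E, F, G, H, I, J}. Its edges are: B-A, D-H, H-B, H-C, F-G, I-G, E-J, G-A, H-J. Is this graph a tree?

The graph has 10 vertices and 9 edges.
It is connected with exactly 9 edges, hence acyclic — it is a tree.

Yes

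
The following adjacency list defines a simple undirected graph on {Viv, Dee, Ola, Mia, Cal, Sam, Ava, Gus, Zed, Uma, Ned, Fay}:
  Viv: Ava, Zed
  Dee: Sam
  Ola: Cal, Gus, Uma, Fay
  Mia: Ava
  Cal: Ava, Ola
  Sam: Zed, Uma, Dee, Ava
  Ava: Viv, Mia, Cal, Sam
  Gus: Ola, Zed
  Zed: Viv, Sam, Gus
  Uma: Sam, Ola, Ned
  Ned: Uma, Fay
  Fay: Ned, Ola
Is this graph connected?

Yes

A breadth-first search from Viv visits Viv, Ava, Zed, Cal, Mia, Sam, Gus, Ola, Dee, Uma, Fay, Ned — all 12 vertices — so the graph is connected.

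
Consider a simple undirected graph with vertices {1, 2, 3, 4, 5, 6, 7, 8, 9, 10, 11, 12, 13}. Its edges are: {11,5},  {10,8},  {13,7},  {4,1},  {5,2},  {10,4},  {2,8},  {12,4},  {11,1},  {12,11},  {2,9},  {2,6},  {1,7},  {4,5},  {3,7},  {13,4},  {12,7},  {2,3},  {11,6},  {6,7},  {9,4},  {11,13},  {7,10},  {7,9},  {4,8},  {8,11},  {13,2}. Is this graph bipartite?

4-10-8-4 is an odd cycle (length 3), and a bipartite graph can contain only even cycles.

No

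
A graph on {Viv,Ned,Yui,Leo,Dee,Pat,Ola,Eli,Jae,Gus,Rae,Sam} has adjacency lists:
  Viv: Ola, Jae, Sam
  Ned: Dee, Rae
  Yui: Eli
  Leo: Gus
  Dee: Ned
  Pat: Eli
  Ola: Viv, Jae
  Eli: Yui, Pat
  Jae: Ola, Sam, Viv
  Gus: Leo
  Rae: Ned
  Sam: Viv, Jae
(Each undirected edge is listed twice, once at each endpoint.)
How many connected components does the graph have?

4

Component: {Leo, Gus}
Component: {Ned, Dee, Rae}
Component: {Yui, Pat, Eli}
Component: {Viv, Ola, Jae, Sam}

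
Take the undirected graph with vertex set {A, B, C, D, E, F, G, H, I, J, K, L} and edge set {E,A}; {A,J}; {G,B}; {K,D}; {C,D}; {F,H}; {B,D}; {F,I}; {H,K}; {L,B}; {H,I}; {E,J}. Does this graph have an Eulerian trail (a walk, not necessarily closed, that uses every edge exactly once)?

Degrees: A:2, B:3, C:1, D:3, E:2, F:2, G:1, H:3, I:2, J:2, K:2, L:1
Odd-degree vertices: B, C, D, G, H, L (6 total).
An Eulerian trail requires 0 or 2 odd-degree vertices; here there are 6.

No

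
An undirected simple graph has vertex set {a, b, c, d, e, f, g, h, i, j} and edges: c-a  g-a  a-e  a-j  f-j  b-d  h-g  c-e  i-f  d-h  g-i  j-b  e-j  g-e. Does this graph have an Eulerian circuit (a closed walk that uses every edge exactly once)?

Yes

Degrees: a:4, b:2, c:2, d:2, e:4, f:2, g:4, h:2, i:2, j:4
Every vertex has even degree and the edges form a single connected piece, so an Eulerian circuit exists.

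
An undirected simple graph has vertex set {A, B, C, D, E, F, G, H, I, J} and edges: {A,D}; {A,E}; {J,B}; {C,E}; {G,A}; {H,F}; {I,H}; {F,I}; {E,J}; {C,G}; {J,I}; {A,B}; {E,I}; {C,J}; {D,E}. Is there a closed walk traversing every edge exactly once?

No

Degrees: A:4, B:2, C:3, D:2, E:5, F:2, G:2, H:2, I:4, J:4
Vertices with odd degree: C, E. An Eulerian circuit requires all degrees even.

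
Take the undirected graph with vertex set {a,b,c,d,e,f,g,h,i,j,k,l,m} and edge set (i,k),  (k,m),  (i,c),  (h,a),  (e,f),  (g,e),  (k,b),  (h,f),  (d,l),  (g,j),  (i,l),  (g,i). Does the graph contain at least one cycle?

|V| = 13, |E| = 12, number of components = 1.
Since 12 = 13 - 1, the graph is a forest and contains no cycle.

No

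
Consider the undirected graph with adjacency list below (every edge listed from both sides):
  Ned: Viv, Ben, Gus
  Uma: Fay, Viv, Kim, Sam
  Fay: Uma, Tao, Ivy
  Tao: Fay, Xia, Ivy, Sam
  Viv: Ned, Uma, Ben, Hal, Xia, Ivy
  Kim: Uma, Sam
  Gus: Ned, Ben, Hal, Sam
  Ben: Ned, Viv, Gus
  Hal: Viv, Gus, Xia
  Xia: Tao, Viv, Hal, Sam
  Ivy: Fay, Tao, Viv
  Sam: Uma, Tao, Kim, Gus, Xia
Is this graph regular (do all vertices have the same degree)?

Degrees: Ned:3, Uma:4, Fay:3, Tao:4, Viv:6, Kim:2, Gus:4, Ben:3, Hal:3, Xia:4, Ivy:3, Sam:5
Degrees are not all equal (e.g. deg(Kim)=2 but deg(Viv)=6); not regular.

No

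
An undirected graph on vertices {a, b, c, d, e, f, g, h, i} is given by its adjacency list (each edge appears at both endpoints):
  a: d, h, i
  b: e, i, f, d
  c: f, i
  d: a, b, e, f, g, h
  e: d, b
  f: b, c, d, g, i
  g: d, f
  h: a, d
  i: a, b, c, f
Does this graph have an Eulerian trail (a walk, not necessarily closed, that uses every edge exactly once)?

Degrees: a:3, b:4, c:2, d:6, e:2, f:5, g:2, h:2, i:4
Odd-degree vertices: a, f (2 total).
With 2 odd-degree vertices and all edges in one connected piece, an Eulerian trail exists (from a to f).

Yes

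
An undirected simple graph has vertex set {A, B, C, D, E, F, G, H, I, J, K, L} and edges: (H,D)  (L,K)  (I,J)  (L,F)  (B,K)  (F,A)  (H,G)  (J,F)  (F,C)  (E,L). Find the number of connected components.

Component: {D, G, H}
Component: {A, B, C, E, F, I, J, K, L}

2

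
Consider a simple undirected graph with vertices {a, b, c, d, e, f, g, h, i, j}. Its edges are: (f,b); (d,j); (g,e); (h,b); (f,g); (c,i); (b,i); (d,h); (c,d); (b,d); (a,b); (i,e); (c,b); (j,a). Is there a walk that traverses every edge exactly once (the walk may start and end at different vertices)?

Yes

Degrees: a:2, b:6, c:3, d:4, e:2, f:2, g:2, h:2, i:3, j:2
Odd-degree vertices: c, i (2 total).
With 2 odd-degree vertices and all edges in one connected piece, an Eulerian trail exists (from c to i).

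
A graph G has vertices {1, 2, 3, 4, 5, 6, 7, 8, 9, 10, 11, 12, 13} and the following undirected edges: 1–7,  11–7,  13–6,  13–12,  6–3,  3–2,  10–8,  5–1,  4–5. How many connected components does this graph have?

4

Component: {9}
Component: {8, 10}
Component: {1, 4, 5, 7, 11}
Component: {2, 3, 6, 12, 13}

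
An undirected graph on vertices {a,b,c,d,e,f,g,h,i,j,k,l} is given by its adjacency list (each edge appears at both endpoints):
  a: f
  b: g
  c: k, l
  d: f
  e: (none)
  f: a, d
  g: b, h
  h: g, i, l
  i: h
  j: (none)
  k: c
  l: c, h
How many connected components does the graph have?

Component: {e}
Component: {j}
Component: {a, d, f}
Component: {b, c, g, h, i, k, l}

4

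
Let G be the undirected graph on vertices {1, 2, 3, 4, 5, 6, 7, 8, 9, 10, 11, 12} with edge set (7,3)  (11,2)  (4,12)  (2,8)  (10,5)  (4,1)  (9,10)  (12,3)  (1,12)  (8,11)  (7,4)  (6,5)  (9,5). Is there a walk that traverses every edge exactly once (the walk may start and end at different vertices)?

No

Degrees: 1:2, 2:2, 3:2, 4:3, 5:3, 6:1, 7:2, 8:2, 9:2, 10:2, 11:2, 12:3
Odd-degree vertices: 4, 5, 6, 12 (4 total).
With 4 odd-degree vertices (more than two), no single trail can use every edge.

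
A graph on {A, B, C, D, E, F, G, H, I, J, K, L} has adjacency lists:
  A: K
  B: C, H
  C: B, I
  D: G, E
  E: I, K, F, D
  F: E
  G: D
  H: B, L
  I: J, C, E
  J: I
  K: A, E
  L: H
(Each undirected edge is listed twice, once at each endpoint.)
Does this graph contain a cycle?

No

The graph has 12 vertices, 11 edges, and 1 connected component.
A forest on 12 vertices with 1 component has exactly 11 edges, which matches — so no cycle.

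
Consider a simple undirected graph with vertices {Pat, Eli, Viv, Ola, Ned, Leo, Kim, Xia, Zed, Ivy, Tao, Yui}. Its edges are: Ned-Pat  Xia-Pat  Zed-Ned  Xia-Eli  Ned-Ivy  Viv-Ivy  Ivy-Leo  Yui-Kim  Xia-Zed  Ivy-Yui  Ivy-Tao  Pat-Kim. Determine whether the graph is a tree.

The graph has 12 vertices and 12 edges.
It is not connected, so it is not a tree.

No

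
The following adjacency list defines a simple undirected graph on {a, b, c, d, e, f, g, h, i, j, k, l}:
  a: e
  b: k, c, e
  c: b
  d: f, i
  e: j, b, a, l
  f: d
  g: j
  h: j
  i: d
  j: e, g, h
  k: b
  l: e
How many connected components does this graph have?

Component: {d, f, i}
Component: {a, b, c, e, g, h, j, k, l}

2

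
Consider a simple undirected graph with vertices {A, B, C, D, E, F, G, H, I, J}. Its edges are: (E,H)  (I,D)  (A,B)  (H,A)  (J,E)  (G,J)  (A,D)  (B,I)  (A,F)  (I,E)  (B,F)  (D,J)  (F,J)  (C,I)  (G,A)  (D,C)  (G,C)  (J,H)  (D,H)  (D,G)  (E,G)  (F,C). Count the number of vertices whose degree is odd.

Degrees: A:5, B:3, C:4, D:6, E:4, F:4, G:5, H:4, I:4, J:5
Odd-degree vertices: A, B, G, J.

4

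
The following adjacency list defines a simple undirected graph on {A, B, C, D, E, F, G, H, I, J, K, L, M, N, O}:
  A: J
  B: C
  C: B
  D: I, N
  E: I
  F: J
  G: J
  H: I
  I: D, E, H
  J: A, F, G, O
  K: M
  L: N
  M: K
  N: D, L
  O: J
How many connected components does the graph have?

Component: {B, C}
Component: {K, M}
Component: {A, F, G, J, O}
Component: {D, E, H, I, L, N}

4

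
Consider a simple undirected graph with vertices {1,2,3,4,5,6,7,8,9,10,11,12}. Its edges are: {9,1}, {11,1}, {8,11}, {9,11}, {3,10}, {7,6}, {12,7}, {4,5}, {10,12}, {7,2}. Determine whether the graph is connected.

Component: {4, 5}
Component: {1, 8, 9, 11}
Component: {2, 3, 6, 7, 10, 12}
No edge joins these 3 groups, so the graph is disconnected.

No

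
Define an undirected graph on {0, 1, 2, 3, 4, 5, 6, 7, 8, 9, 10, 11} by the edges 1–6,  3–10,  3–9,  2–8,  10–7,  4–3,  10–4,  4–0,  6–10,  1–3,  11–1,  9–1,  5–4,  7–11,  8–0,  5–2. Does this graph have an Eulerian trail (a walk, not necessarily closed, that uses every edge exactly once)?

Yes

Degrees: 0:2, 1:4, 2:2, 3:4, 4:4, 5:2, 6:2, 7:2, 8:2, 9:2, 10:4, 11:2
Odd-degree vertices: none (0 total).
The non-isolated vertices are connected and exactly 0 have odd degree, so an Eulerian trail exists.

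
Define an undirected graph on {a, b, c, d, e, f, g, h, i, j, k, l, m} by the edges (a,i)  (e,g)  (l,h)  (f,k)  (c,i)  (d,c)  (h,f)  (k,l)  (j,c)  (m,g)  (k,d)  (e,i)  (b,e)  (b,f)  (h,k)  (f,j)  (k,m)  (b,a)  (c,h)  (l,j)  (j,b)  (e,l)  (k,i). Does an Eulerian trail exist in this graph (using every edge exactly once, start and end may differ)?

Yes

Degrees: a:2, b:4, c:4, d:2, e:4, f:4, g:2, h:4, i:4, j:4, k:6, l:4, m:2
Odd-degree vertices: none (0 total).
The non-isolated vertices are connected and exactly 0 have odd degree, so an Eulerian trail exists.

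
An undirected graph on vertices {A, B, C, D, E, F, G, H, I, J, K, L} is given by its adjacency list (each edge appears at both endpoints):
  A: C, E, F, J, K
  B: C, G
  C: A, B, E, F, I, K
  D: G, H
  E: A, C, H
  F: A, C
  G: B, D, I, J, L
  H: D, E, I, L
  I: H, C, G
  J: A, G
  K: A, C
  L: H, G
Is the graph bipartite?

No

K-C-A-K is an odd cycle (length 3), and a bipartite graph can contain only even cycles.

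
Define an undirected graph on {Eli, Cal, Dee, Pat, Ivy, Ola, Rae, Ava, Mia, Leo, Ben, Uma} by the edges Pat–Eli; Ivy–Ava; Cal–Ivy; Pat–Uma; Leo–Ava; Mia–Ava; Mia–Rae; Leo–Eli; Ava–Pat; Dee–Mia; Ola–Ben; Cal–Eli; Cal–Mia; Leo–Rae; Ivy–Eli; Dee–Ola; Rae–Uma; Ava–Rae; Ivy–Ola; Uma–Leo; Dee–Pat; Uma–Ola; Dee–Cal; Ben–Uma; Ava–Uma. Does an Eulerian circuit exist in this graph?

Degrees: Eli:4, Cal:4, Dee:4, Pat:4, Ivy:4, Ola:4, Rae:4, Ava:6, Mia:4, Leo:4, Ben:2, Uma:6
Every vertex has even degree and the edges form a single connected piece, so an Eulerian circuit exists.

Yes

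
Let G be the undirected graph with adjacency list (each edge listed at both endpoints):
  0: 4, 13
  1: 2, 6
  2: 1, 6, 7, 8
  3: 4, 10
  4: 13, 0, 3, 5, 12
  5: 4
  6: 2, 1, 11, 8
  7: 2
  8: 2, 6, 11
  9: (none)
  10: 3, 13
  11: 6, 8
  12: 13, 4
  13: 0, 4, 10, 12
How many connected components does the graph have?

Component: {9}
Component: {1, 2, 6, 7, 8, 11}
Component: {0, 3, 4, 5, 10, 12, 13}

3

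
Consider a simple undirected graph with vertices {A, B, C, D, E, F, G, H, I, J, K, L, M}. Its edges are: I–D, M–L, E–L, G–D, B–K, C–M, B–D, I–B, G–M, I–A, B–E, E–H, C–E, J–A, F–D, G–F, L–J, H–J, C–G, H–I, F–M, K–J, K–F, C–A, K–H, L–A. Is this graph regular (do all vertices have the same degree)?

Degrees: A:4, B:4, C:4, D:4, E:4, F:4, G:4, H:4, I:4, J:4, K:4, L:4, M:4
All degrees equal 4; the graph is regular.

Yes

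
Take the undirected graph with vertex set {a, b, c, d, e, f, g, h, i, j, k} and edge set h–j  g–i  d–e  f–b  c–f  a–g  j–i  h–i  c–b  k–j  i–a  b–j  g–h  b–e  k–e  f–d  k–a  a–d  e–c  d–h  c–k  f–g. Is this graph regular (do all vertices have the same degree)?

Degrees: a:4, b:4, c:4, d:4, e:4, f:4, g:4, h:4, i:4, j:4, k:4
All degrees equal 4; the graph is regular.

Yes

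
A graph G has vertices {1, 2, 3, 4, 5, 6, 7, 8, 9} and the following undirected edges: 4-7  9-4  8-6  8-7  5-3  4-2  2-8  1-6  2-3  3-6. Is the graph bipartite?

Partition the vertices as {2, 5, 6, 7, 9} vs {1, 3, 4, 8}. Each listed edge has one endpoint in each part, so the graph is bipartite.

Yes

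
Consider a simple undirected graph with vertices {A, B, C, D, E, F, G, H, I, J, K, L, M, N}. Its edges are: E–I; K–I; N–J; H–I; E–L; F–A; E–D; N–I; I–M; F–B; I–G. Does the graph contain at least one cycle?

No

|V| = 14, |E| = 11, number of components = 3.
Since 11 = 14 - 3, the graph is a forest and contains no cycle.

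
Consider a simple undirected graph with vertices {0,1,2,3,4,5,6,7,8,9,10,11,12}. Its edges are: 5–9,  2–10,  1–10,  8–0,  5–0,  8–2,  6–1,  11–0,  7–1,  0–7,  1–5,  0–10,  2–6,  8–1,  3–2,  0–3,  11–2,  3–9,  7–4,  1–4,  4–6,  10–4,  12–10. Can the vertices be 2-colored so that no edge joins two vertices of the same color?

1-4-10-1 is an odd cycle (length 3), and a bipartite graph can contain only even cycles.

No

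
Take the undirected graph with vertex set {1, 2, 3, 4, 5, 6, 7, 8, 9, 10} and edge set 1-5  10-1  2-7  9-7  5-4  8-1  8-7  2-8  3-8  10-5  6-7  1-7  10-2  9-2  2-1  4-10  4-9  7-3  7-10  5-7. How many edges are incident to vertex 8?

Neighbors of 8: 1, 2, 3, 7.

4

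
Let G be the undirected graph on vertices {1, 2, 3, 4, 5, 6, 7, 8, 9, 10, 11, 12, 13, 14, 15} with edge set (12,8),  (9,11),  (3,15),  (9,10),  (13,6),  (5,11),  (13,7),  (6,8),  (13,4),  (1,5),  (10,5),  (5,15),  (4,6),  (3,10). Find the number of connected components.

Component: {2}
Component: {14}
Component: {4, 6, 7, 8, 12, 13}
Component: {1, 3, 5, 9, 10, 11, 15}

4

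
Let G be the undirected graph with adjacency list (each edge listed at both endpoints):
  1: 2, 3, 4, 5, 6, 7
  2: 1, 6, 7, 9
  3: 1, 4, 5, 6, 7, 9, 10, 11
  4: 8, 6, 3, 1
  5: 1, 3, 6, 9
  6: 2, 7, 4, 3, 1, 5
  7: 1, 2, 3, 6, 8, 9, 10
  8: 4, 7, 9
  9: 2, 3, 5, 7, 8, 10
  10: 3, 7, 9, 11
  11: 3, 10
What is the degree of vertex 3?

Neighbors of 3: 1, 4, 5, 6, 7, 9, 10, 11.

8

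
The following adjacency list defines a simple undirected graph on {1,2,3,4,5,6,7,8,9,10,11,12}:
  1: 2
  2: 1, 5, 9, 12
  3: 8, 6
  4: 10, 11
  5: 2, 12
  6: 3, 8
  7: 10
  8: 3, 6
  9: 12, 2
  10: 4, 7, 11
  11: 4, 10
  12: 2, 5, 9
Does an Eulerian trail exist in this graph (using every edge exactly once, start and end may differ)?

Degrees: 1:1, 2:4, 3:2, 4:2, 5:2, 6:2, 7:1, 8:2, 9:2, 10:3, 11:2, 12:3
Odd-degree vertices: 1, 7, 10, 12 (4 total).
An Eulerian trail requires 0 or 2 odd-degree vertices; here there are 4.

No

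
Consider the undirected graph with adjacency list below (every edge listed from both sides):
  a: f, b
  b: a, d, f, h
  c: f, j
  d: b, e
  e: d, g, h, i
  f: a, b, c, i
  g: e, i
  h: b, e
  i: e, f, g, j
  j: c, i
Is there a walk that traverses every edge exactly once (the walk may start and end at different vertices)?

Yes

Degrees: a:2, b:4, c:2, d:2, e:4, f:4, g:2, h:2, i:4, j:2
Odd-degree vertices: none (0 total).
The non-isolated vertices are connected and exactly 0 have odd degree, so an Eulerian trail exists.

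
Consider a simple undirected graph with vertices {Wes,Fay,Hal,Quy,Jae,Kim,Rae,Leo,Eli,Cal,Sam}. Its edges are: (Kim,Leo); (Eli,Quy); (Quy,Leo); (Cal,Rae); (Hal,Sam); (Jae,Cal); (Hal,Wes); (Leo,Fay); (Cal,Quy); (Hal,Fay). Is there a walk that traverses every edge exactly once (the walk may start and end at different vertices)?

No

Degrees: Wes:1, Fay:2, Hal:3, Quy:3, Jae:1, Kim:1, Rae:1, Leo:3, Eli:1, Cal:3, Sam:1
Odd-degree vertices: Wes, Hal, Quy, Jae, Kim, Rae, Leo, Eli, Cal, Sam (10 total).
An Eulerian trail requires 0 or 2 odd-degree vertices; here there are 10.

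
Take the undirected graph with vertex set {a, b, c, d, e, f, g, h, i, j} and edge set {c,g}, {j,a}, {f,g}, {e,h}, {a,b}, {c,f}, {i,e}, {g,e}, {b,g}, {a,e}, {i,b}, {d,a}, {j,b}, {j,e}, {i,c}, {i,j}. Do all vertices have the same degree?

No

Degrees: a:4, b:4, c:3, d:1, e:5, f:2, g:4, h:1, i:4, j:4
Vertex d has degree 1 while e has degree 5, so the graph is not regular.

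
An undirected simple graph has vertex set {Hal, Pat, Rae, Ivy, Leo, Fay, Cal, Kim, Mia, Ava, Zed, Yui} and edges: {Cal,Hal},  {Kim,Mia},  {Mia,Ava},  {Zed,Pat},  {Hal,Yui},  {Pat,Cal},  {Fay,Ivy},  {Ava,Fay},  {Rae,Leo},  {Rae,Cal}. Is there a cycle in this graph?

|V| = 12, |E| = 10, number of components = 2.
Since 10 = 12 - 2, the graph is a forest and contains no cycle.

No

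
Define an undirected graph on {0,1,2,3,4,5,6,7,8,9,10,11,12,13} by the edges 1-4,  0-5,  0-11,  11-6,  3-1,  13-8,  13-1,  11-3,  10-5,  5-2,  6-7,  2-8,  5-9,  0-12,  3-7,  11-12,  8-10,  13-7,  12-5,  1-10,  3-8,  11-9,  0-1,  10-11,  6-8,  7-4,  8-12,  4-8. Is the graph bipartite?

No

The cycle 12-0-11-12 has length 3, which is odd, so the graph is not bipartite.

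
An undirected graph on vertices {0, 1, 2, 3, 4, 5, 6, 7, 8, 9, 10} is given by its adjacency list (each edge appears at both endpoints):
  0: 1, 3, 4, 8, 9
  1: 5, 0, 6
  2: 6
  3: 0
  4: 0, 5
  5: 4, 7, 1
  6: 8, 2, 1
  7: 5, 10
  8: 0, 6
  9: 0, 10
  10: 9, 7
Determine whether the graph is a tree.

No

|V| = 11, |E| = 13.
A tree on 11 vertices has exactly 10 edges; this graph has 13, so it contains a cycle and is not a tree.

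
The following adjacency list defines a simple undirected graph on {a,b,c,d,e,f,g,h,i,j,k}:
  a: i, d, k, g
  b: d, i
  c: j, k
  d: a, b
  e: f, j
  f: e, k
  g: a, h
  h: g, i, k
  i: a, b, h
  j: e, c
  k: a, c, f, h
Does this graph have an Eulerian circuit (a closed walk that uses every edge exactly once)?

No

Degrees: a:4, b:2, c:2, d:2, e:2, f:2, g:2, h:3, i:3, j:2, k:4
h, i have odd degree; an Eulerian circuit needs every degree to be even, so none exists.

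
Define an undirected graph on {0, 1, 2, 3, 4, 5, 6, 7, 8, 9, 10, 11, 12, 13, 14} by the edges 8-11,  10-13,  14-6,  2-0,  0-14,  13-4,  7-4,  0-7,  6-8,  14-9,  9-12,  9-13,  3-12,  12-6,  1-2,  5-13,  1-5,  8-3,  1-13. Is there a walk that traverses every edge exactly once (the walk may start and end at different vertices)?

Degrees: 0:3, 1:3, 2:2, 3:2, 4:2, 5:2, 6:3, 7:2, 8:3, 9:3, 10:1, 11:1, 12:3, 13:5, 14:3
Odd-degree vertices: 0, 1, 6, 8, 9, 10, 11, 12, 13, 14 (10 total).
With 10 odd-degree vertices (more than two), no single trail can use every edge.

No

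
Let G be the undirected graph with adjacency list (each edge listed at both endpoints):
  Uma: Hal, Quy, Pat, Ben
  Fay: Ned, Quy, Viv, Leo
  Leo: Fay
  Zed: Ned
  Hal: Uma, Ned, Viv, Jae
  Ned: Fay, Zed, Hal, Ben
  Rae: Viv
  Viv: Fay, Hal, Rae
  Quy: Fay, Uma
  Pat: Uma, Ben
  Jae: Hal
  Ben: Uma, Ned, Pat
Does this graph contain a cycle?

|V| = 12, |E| = 15, number of components = 1.
One cycle is Ned-Fay-Viv-Hal-Ned.

Yes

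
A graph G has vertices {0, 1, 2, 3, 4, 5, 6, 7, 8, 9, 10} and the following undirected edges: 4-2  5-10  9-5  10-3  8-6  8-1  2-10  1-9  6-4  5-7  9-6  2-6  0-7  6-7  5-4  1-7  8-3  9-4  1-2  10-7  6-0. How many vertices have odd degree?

Degrees: 0:2, 1:4, 2:4, 3:2, 4:4, 5:4, 6:6, 7:5, 8:3, 9:4, 10:4
Odd-degree vertices: 7, 8.

2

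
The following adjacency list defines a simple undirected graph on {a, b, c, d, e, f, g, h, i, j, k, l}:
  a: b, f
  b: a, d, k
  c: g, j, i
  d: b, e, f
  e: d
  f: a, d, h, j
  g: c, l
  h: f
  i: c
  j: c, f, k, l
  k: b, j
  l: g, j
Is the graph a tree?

No

The graph has 12 vertices and 14 edges.
Connected but with 14 > 11 edges, so it has a cycle and is not a tree.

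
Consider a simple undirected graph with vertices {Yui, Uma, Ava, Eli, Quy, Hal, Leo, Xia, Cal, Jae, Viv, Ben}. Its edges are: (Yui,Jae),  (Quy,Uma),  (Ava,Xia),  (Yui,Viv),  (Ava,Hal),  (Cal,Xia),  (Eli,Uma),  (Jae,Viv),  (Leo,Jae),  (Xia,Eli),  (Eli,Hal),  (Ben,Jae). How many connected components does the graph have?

2

Component: {Yui, Leo, Jae, Viv, Ben}
Component: {Uma, Ava, Eli, Quy, Hal, Xia, Cal}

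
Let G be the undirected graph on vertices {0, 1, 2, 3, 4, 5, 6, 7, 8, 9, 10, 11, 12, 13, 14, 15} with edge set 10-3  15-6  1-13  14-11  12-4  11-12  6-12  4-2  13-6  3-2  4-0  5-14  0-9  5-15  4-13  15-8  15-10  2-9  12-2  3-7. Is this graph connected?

Yes

Starting from 0 and exploring outward reaches every vertex (0, 4, 9, 12, 2, 13, 11, 6, 3, 1, 14, 15, 7, 10, 5, 8); the graph is connected.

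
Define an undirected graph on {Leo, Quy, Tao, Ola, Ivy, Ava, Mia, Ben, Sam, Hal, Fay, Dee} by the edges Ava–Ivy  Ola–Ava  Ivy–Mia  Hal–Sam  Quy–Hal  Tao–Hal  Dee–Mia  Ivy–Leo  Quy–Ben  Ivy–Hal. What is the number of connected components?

Component: {Fay}
Component: {Leo, Quy, Tao, Ola, Ivy, Ava, Mia, Ben, Sam, Hal, Dee}

2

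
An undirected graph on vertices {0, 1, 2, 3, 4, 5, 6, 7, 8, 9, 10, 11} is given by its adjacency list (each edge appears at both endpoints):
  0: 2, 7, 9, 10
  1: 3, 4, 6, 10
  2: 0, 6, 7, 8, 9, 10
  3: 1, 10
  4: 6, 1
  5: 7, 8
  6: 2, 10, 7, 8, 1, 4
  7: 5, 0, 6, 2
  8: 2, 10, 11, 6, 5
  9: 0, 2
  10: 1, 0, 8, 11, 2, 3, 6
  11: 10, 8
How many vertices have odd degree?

2

Degrees: 0:4, 1:4, 2:6, 3:2, 4:2, 5:2, 6:6, 7:4, 8:5, 9:2, 10:7, 11:2
Odd-degree vertices: 8, 10.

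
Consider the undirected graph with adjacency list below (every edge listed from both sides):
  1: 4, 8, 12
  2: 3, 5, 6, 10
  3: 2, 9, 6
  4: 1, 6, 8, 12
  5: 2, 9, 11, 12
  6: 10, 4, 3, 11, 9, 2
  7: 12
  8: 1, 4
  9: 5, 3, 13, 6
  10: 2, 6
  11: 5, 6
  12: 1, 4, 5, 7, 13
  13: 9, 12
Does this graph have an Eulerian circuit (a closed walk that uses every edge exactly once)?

No

Degrees: 1:3, 2:4, 3:3, 4:4, 5:4, 6:6, 7:1, 8:2, 9:4, 10:2, 11:2, 12:5, 13:2
1, 3, 7, 12 have odd degree; an Eulerian circuit needs every degree to be even, so none exists.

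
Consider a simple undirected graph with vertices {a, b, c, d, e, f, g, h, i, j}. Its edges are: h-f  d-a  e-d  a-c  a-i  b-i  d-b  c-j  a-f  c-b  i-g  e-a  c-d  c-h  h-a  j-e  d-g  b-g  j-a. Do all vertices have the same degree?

Degrees: a:7, b:4, c:5, d:5, e:3, f:2, g:3, h:3, i:3, j:3
Degrees are not all equal (e.g. deg(f)=2 but deg(a)=7); not regular.

No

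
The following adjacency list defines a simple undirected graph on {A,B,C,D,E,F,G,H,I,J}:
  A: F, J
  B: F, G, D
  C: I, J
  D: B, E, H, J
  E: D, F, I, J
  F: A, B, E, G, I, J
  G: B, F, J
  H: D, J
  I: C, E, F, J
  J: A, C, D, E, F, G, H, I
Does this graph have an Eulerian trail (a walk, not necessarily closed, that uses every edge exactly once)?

Yes

Degrees: A:2, B:3, C:2, D:4, E:4, F:6, G:3, H:2, I:4, J:8
Odd-degree vertices: B, G (2 total).
The non-isolated vertices are connected and exactly 2 have odd degree, so an Eulerian trail exists (from B to G).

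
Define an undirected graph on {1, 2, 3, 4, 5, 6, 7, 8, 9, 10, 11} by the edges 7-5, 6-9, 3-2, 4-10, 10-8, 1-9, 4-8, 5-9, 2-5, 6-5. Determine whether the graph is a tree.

The graph has 11 vertices and 10 edges.
It is not connected, so it is not a tree.

No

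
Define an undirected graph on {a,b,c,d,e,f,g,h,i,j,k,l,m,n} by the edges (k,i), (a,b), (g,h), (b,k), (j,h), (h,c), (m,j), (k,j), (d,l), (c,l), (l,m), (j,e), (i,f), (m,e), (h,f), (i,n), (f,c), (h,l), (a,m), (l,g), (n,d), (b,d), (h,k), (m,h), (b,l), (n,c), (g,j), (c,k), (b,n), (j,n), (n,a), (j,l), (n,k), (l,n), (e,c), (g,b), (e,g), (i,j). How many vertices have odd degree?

Degrees: a:3, b:6, c:6, d:3, e:4, f:3, g:5, h:7, i:4, j:8, k:6, l:8, m:5, n:8
Odd-degree vertices: a, d, f, g, h, m.

6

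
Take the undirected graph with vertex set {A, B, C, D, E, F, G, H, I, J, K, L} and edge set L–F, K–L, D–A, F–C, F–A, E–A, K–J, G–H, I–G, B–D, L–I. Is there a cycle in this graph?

No

The graph has 12 vertices, 11 edges, and 1 connected component.
A forest on 12 vertices with 1 component has exactly 11 edges, which matches — so no cycle.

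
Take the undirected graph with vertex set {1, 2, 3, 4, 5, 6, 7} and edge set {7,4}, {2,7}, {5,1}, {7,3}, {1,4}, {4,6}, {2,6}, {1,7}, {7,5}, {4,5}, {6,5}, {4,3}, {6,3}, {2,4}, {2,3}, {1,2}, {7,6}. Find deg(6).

5

Neighbors of 6: 2, 3, 4, 5, 7.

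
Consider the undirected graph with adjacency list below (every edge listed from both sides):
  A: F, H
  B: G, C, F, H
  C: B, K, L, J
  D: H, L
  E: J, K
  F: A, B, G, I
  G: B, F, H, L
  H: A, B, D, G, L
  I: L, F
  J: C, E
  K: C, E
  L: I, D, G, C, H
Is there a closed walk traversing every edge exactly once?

Degrees: A:2, B:4, C:4, D:2, E:2, F:4, G:4, H:5, I:2, J:2, K:2, L:5
Vertices with odd degree: H, L. An Eulerian circuit requires all degrees even.

No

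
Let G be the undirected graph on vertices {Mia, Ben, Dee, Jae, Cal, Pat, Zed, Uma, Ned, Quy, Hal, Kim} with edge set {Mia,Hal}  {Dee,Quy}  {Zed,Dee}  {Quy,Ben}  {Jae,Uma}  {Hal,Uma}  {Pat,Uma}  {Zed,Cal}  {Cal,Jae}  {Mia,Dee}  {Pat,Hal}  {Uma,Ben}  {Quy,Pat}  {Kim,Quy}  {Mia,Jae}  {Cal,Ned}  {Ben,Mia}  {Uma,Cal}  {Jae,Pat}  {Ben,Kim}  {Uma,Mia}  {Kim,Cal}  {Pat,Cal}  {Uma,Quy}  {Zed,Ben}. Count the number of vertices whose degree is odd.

Degrees: Mia:5, Ben:5, Dee:3, Jae:4, Cal:6, Pat:5, Zed:3, Uma:7, Ned:1, Quy:5, Hal:3, Kim:3
Odd-degree vertices: Mia, Ben, Dee, Pat, Zed, Uma, Ned, Quy, Hal, Kim.

10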